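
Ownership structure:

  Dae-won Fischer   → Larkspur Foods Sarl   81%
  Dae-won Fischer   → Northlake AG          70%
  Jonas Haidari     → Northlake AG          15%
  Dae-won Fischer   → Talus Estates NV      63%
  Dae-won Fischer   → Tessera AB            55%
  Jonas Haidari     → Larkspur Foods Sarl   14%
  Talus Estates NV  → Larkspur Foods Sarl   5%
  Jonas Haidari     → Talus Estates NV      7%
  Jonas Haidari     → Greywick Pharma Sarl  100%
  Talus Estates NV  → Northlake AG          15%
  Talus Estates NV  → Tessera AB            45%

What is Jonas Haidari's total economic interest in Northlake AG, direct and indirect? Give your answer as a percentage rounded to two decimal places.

Jonas reaches Northlake along 2 paths.
Via Talus: 7% × 15% = 1.05%.
Direct stake: 15% = 15%.
Total: 1.05% + 15% = 16.05%.

16.05%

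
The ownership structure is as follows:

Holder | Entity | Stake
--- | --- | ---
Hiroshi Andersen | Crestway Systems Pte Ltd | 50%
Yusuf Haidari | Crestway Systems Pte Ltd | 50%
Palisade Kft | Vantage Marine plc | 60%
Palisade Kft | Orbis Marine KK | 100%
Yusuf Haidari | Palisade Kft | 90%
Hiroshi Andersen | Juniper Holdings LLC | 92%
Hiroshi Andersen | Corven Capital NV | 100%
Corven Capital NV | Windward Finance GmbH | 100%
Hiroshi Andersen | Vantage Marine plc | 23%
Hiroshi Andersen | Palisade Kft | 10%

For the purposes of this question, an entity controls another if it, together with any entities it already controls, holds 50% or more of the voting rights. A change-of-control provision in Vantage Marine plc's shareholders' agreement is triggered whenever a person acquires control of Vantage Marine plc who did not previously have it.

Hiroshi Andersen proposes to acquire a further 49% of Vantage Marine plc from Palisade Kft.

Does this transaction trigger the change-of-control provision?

Yes

The purchase adds only to Hiroshi's holdings (Palisade's stake shrinks), so Hiroshi is the only person who could newly come to control Vantage.
Hiroshi holds 50% of Crestway, so Hiroshi controls Crestway.
Hiroshi holds 92% of Juniper, so Hiroshi controls Juniper.
Hiroshi holds 100% of Corven, so Hiroshi controls Corven.
Corven holds 100% of Windward, so Hiroshi controls Windward.
In Vantage, Hiroshi's side holds only 23%, not ≥ 50%.
So before the transaction, Hiroshi does not control Vantage.
After the purchase, Hiroshi's direct stake in Vantage rises to 23% + 49% = 72%, and Palisade's stake falls to 11%.
Hiroshi holds 72% of Vantage, so Hiroshi controls Vantage.
Hiroshi did not control Vantage before and does after, so the clause is triggered.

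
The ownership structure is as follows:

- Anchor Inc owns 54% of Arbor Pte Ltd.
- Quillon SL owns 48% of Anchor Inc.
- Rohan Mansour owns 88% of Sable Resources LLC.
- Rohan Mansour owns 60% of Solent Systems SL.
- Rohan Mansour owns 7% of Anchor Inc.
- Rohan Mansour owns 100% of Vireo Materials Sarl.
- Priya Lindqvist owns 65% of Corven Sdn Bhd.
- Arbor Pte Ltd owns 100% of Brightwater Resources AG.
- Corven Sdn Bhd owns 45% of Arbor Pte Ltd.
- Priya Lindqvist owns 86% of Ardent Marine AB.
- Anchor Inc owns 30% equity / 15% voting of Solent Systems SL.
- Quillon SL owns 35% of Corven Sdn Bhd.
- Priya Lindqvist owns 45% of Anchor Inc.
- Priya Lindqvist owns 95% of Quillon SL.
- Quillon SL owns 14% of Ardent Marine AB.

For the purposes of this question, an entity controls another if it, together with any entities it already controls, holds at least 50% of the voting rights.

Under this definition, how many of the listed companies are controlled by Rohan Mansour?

3

Rohan holds 60% of Solent, so Rohan controls Solent.
Rohan holds 88% of Sable, so Rohan controls Sable.
Rohan holds 100% of Vireo, so Rohan controls Vireo.
No other company's threshold is met.
Rohan controls 3 companies.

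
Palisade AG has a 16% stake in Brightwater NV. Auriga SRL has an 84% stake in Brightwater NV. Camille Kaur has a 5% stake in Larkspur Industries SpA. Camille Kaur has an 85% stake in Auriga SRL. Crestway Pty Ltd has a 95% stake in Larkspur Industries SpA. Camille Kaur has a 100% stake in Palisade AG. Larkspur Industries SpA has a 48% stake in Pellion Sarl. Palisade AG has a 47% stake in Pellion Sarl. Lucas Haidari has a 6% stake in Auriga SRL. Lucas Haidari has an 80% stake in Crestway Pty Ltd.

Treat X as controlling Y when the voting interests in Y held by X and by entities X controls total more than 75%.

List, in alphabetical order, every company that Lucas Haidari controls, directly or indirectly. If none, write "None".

Crestway Pty Ltd, Larkspur Industries SpA

Lucas holds 80% of Crestway, so Lucas controls Crestway.
Crestway holds 95% of Larkspur, so Lucas controls Larkspur.
No other company's threshold is met.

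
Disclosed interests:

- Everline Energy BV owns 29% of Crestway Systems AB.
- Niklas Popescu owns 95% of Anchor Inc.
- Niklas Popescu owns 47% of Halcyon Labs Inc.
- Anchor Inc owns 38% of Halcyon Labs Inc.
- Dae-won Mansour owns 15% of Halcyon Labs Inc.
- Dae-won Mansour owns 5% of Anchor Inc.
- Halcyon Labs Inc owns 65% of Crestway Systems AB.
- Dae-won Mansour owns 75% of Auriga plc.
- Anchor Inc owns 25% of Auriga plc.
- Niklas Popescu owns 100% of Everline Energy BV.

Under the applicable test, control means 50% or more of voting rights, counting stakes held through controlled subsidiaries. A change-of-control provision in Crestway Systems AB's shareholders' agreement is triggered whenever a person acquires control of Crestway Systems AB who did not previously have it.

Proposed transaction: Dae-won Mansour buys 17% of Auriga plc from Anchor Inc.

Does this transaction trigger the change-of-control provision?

No

The purchase adds only to Dae-won's holdings (Anchor's stake shrinks), so Dae-won is the only person who could newly come to control Crestway.
Dae-won holds 75% of Auriga, so Dae-won controls Auriga.
Neither Dae-won nor any entity Dae-won controls holds any voting interest in Crestway.
So before the transaction, Dae-won does not control Crestway.
After the purchase, Dae-won's direct stake in Auriga rises to 75% + 17% = 92%, and Anchor's stake falls to 8%.
Dae-won holds 92% of Auriga, so Dae-won controls Auriga.
After the transaction, neither Dae-won nor any entity Dae-won controls holds a voting interest in Crestway, so Dae-won still does not control it.
No new person acquires control, so the clause is not triggered.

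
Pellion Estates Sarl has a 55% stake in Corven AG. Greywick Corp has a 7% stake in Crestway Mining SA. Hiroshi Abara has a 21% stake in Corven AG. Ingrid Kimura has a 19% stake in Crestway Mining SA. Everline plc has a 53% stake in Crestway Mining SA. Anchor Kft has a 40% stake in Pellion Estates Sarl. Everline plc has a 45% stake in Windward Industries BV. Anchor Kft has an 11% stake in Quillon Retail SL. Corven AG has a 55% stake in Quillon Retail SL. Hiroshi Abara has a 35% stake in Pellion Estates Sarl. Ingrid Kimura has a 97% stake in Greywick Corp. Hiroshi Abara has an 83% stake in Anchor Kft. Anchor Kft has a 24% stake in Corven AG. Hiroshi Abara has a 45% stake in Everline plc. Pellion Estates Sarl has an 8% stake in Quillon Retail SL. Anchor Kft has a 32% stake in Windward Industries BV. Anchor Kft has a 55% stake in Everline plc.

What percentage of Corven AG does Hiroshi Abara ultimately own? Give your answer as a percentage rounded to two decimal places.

Hiroshi reaches Corven along 4 paths.
Via Anchor → Pellion: 83% × 40% × 55% = 18.26%.
Via Pellion: 35% × 55% = 19.25%.
Direct stake: 21% = 21%.
Via Anchor: 83% × 24% = 19.92%.
Total: 18.26% + 19.25% + 21% + 19.92% = 78.43%.

78.43%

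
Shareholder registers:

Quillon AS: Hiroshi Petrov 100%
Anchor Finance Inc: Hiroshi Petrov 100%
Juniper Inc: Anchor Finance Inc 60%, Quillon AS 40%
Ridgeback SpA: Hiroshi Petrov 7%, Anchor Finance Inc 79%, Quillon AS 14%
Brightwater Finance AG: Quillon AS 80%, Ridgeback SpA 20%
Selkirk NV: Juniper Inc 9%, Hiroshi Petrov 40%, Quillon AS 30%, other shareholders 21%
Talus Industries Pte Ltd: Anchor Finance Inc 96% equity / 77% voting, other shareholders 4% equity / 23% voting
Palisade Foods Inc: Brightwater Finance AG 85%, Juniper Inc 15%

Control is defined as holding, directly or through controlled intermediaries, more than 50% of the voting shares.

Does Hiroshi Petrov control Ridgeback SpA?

Hiroshi holds 100% of Quillon, so Hiroshi controls Quillon.
Hiroshi holds 100% of Anchor, so Hiroshi controls Anchor.
Hiroshi and Anchor and Quillon together hold 7% + 79% + 14% = 100% of Ridgeback, so Hiroshi controls Ridgeback.

Yes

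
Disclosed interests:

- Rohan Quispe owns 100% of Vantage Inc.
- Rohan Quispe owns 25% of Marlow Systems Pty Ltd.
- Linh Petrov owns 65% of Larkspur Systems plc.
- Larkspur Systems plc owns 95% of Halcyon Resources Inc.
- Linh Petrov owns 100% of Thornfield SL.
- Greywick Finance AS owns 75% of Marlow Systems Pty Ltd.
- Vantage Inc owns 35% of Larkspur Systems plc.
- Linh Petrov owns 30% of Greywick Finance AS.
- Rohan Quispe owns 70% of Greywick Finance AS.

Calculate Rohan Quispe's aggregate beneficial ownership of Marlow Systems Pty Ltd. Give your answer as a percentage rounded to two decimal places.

Rohan reaches Marlow along 2 paths.
Via Greywick: 70% × 75% = 52.5%.
Direct stake: 25% = 25%.
Total: 52.5% + 25% = 77.5%.
Rounded: 77.50%.

77.50%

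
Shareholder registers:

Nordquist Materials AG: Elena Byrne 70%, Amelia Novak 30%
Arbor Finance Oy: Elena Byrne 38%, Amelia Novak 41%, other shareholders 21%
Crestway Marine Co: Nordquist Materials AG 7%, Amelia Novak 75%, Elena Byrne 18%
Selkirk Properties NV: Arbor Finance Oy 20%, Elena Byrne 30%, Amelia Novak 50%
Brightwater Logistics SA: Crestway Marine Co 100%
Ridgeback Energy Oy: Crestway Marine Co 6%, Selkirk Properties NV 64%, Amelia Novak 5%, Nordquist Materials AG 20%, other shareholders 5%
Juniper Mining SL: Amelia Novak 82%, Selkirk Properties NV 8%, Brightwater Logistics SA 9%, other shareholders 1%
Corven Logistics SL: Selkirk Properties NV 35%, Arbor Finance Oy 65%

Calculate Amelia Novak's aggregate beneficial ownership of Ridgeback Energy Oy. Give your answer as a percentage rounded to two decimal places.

52.87%

Amelia reaches Ridgeback along 6 paths.
Via Nordquist → Crestway: 30% × 7% × 6% = 0.126%.
Via Crestway: 75% × 6% = 4.5%.
Via Arbor → Selkirk: 41% × 20% × 64% = 5.248%.
Via Selkirk: 50% × 64% = 32%.
Direct stake: 5% = 5%.
Via Nordquist: 30% × 20% = 6%.
Total: 0.126% + 4.5% + 5.248% + 32% + 5% + 6% = 52.874%.
Rounded: 52.87%.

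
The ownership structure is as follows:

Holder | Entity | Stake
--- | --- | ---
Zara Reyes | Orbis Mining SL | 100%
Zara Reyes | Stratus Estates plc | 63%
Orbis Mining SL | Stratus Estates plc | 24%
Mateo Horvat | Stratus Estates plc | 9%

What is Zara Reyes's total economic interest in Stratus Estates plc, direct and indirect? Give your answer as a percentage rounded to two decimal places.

87.00%

Zara reaches Stratus along 2 paths.
Direct stake: 63% = 63%.
Via Orbis: 100% × 24% = 24%.
Total: 63% + 24% = 87%.
Rounded: 87.00%.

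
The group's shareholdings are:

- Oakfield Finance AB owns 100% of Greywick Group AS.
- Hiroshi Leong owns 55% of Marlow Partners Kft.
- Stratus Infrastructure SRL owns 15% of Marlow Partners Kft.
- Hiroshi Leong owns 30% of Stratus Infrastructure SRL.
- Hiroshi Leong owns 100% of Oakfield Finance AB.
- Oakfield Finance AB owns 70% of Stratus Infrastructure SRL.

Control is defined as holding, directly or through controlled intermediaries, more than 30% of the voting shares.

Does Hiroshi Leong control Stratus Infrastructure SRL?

Hiroshi holds 100% of Oakfield, so Hiroshi controls Oakfield.
Hiroshi and Oakfield together hold 30% + 70% = 100% of Stratus, so Hiroshi controls Stratus.

Yes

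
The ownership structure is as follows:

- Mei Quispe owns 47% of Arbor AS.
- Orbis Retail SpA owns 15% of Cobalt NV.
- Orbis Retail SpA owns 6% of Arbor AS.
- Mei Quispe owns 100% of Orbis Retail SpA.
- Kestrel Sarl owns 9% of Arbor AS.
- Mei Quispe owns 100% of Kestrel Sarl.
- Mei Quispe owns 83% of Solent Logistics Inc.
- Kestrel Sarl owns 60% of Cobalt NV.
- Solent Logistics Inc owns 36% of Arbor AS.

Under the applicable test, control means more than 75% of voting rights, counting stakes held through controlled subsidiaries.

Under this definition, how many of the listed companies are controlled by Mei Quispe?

4

Mei holds 100% of Orbis, so Mei controls Orbis.
Mei holds 100% of Kestrel, so Mei controls Kestrel.
Mei holds 83% of Solent, so Mei controls Solent.
Solent and Mei and Kestrel and Orbis together hold 36% + 47% + 9% + 6% = 98% of Arbor, so Mei controls Arbor.
No other company's threshold is met.
Mei controls 4 companies.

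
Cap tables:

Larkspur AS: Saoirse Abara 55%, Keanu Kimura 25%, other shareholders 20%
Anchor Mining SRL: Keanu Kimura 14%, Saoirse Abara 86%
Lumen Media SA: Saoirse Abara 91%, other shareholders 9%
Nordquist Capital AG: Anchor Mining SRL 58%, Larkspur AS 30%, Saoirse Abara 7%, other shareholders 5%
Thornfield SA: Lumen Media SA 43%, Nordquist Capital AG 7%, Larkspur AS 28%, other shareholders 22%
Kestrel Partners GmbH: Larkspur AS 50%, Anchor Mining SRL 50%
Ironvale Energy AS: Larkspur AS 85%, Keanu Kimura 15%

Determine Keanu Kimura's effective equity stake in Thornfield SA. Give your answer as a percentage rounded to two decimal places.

Keanu reaches Thornfield along 3 paths.
Via Anchor → Nordquist: 14% × 58% × 7% = 0.5684%.
Via Larkspur → Nordquist: 25% × 30% × 7% = 0.525%.
Via Larkspur: 25% × 28% = 7%.
Total: 0.5684% + 0.525% + 7% = 8.0934%.
Rounded: 8.09%.

8.09%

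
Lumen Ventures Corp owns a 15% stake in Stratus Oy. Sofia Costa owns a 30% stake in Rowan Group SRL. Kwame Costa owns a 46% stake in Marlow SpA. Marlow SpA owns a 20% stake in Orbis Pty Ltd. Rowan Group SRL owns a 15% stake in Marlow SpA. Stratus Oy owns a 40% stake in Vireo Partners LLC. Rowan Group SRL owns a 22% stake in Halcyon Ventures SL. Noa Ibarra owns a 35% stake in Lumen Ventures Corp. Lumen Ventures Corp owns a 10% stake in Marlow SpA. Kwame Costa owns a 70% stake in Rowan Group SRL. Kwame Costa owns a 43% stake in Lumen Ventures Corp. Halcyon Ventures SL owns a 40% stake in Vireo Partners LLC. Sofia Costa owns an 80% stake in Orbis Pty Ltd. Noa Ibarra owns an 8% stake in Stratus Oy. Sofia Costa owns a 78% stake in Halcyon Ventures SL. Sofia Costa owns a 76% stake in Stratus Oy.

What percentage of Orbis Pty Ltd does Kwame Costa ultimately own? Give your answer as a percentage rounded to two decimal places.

12.16%

Kwame reaches Orbis along 3 paths.
Via Marlow: 46% × 20% = 9.2%.
Via Rowan → Marlow: 70% × 15% × 20% = 2.1%.
Via Lumen → Marlow: 43% × 10% × 20% = 0.86%.
Total: 9.2% + 2.1% + 0.86% = 12.16%.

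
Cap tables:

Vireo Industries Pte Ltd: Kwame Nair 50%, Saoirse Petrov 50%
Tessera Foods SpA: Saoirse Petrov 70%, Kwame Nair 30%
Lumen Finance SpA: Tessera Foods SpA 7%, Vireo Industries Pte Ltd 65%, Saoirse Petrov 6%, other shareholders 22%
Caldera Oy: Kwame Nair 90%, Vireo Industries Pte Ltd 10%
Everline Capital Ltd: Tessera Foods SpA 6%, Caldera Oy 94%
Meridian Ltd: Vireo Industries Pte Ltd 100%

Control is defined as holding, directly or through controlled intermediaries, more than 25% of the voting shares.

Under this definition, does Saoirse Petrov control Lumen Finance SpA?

Yes

Saoirse holds 50% of Vireo, so Saoirse controls Vireo.
Saoirse holds 70% of Tessera, so Saoirse controls Tessera.
Tessera and Vireo and Saoirse together hold 7% + 65% + 6% = 78% of Lumen, so Saoirse controls Lumen.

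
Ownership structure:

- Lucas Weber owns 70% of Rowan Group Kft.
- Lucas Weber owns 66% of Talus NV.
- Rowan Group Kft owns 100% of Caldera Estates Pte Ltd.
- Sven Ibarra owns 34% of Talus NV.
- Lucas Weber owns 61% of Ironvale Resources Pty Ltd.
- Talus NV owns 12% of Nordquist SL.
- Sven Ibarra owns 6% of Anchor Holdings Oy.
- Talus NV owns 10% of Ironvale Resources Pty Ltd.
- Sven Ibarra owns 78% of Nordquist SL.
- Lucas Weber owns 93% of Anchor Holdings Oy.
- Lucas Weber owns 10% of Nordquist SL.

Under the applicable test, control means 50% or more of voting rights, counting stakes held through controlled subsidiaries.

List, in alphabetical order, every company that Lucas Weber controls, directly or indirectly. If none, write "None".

Anchor Holdings Oy, Caldera Estates Pte Ltd, Ironvale Resources Pty Ltd, Rowan Group Kft, Talus NV

Lucas holds 93% of Anchor, so Lucas controls Anchor.
Lucas holds 66% of Talus, so Lucas controls Talus.
Lucas holds 70% of Rowan, so Lucas controls Rowan.
Lucas and Talus together hold 61% + 10% = 71% of Ironvale, so Lucas controls Ironvale.
Rowan holds 100% of Caldera, so Lucas controls Caldera.
No other company's threshold is met.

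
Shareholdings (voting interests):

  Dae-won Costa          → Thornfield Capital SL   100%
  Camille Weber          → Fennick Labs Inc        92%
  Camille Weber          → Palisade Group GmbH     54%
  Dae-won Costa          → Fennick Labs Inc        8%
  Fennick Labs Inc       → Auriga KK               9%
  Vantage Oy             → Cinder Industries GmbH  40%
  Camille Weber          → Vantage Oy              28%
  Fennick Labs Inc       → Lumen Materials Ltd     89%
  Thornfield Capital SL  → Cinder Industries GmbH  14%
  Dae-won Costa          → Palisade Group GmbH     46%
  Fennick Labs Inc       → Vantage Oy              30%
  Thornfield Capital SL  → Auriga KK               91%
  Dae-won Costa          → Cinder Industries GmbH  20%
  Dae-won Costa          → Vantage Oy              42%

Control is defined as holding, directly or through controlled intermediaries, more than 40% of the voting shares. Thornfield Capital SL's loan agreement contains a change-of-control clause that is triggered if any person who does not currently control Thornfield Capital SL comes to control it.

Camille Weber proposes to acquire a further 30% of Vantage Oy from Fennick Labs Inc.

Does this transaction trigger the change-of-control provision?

No

The purchase adds only to Camille's holdings (Fennick's stake shrinks), so Camille is the only person who could newly come to control Thornfield.
Camille holds 92% of Fennick, so Camille controls Fennick.
Fennick and Camille together hold 30% + 28% = 58% of Vantage, so Camille controls Vantage.
Camille holds 54% of Palisade, so Camille controls Palisade.
Fennick holds 89% of Lumen, so Camille controls Lumen.
Neither Camille nor any entity Camille controls holds any voting interest in Thornfield.
So before the transaction, Camille does not control Thornfield.
After the purchase, Camille's direct stake in Vantage rises to 28% + 30% = 58%, and Fennick's stake falls to 0%.
Camille holds 58% of Vantage, so Camille controls Vantage.
After the transaction, neither Camille nor any entity Camille controls holds a voting interest in Thornfield, so Camille still does not control it.
No new person acquires control, so the clause is not triggered.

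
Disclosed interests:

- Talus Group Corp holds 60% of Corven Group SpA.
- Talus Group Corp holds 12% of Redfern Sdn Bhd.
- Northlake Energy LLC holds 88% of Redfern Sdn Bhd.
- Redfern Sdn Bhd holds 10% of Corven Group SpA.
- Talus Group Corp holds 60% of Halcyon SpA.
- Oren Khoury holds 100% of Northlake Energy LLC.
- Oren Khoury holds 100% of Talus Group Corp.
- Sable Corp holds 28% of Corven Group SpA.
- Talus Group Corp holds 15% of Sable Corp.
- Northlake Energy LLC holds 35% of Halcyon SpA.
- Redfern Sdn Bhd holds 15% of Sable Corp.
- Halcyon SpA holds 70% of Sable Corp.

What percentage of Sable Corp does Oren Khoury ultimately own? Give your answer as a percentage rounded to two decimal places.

96.50%

Oren reaches Sable along 5 paths.
Via Northlake → Halcyon: 100% × 35% × 70% = 24.5%.
Via Talus → Halcyon: 100% × 60% × 70% = 42%.
Via Talus: 100% × 15% = 15%.
Via Talus → Redfern: 100% × 12% × 15% = 1.8%.
Via Northlake → Redfern: 100% × 88% × 15% = 13.2%.
Total: 24.5% + 42% + 15% + 1.8% + 13.2% = 96.5%.
Rounded: 96.50%.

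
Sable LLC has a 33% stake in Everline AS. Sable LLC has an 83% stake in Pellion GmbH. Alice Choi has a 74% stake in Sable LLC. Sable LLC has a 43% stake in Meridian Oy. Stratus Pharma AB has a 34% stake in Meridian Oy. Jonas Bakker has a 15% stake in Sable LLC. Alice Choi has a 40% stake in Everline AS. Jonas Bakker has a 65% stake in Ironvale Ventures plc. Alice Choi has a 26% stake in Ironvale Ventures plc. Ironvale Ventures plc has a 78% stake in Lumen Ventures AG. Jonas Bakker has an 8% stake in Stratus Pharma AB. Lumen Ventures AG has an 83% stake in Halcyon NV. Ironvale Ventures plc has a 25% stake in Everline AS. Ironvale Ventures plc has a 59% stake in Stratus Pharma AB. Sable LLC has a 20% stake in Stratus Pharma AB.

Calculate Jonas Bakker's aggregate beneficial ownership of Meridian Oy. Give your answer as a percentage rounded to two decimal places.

Jonas reaches Meridian along 4 paths.
Via Ironvale → Stratus: 65% × 59% × 34% = 13.039%.
Via Sable → Stratus: 15% × 20% × 34% = 1.02%.
Via Stratus: 8% × 34% = 2.72%.
Via Sable: 15% × 43% = 6.45%.
Total: 13.039% + 1.02% + 2.72% + 6.45% = 23.229%.
Rounded: 23.23%.

23.23%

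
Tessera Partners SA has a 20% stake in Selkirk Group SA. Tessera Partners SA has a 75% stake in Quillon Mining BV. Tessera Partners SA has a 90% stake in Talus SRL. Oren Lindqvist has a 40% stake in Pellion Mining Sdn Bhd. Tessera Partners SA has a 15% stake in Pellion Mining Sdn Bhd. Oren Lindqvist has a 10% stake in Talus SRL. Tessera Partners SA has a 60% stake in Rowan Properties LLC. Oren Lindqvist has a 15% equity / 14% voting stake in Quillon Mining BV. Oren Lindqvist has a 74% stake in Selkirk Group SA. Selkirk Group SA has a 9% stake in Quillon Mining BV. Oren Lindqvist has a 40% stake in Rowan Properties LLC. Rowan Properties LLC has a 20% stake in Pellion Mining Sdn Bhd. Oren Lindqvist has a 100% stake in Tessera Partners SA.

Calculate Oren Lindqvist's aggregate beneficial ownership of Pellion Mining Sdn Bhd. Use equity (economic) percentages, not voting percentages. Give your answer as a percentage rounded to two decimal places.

Oren reaches Pellion along 4 paths.
Direct stake: 40% = 40%.
Via Rowan: 40% × 20% = 8%.
Via Tessera → Rowan: 100% × 60% × 20% = 12%.
Via Tessera: 100% × 15% = 15%.
Total: 40% + 8% + 12% + 15% = 75%.
Rounded: 75.00%.

75.00%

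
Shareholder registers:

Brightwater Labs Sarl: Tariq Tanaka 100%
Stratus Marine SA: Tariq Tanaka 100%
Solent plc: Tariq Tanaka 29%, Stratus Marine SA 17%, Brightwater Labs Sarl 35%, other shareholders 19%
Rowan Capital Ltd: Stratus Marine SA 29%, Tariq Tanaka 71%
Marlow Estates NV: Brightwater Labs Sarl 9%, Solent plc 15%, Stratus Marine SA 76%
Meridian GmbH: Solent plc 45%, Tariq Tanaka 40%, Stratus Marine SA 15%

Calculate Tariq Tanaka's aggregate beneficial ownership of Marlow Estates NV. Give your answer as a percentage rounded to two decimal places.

Tariq reaches Marlow along 5 paths.
Via Brightwater: 100% × 9% = 9%.
Via Solent: 29% × 15% = 4.35%.
Via Stratus → Solent: 100% × 17% × 15% = 2.55%.
Via Brightwater → Solent: 100% × 35% × 15% = 5.25%.
Via Stratus: 100% × 76% = 76%.
Total: 9% + 4.35% + 2.55% + 5.25% + 76% = 97.15%.

97.15%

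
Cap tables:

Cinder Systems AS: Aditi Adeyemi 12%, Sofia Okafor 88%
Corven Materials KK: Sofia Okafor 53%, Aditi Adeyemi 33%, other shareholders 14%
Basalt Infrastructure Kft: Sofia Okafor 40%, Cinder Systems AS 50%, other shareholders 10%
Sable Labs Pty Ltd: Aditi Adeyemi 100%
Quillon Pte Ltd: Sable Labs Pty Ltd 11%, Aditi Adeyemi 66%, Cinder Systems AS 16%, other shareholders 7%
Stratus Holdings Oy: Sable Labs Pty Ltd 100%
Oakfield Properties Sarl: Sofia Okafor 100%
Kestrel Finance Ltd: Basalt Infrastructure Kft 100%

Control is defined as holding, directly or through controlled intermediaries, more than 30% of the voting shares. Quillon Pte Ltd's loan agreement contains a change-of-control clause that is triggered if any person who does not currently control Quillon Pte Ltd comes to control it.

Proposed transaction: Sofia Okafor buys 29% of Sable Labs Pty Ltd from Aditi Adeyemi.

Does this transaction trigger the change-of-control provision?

No

The purchase adds only to Sofia's holdings (Aditi's stake shrinks), so Sofia is the only person who could newly come to control Quillon.
Sofia holds 88% of Cinder, so Sofia controls Cinder.
Sofia holds 53% of Corven, so Sofia controls Corven.
Sofia and Cinder together hold 40% + 50% = 90% of Basalt, so Sofia controls Basalt.
Sofia holds 100% of Oakfield, so Sofia controls Oakfield.
Basalt holds 100% of Kestrel, so Sofia controls Kestrel.
In Quillon, Sofia's side holds only 16%, not > 30%.
So before the transaction, Sofia does not control Quillon.
After the purchase, Sofia holds 29% of Sable directly, and Aditi's stake falls to 71%.
Sofia's side now holds 29% of Sable, not > 30%, so Sofia still does not control Sable.
After the transaction, Sofia's side holds 16% of Quillon, not > 30%, so Sofia still does not control Quillon.
No new person acquires control, so the clause is not triggered.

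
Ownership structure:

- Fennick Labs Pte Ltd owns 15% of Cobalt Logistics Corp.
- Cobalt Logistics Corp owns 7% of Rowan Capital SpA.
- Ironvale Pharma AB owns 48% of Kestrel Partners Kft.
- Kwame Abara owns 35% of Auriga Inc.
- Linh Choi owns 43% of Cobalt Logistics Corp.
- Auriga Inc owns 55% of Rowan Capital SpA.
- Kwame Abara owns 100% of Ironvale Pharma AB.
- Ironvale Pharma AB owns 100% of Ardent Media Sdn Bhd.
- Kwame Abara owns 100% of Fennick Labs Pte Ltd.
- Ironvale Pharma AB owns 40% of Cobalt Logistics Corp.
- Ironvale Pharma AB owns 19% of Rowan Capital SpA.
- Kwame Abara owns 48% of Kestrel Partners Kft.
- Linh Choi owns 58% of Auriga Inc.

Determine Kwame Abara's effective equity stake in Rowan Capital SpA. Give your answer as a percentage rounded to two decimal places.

42.10%

Kwame reaches Rowan along 4 paths.
Via Auriga: 35% × 55% = 19.25%.
Via Ironvale: 100% × 19% = 19%.
Via Ironvale → Cobalt: 100% × 40% × 7% = 2.8%.
Via Fennick → Cobalt: 100% × 15% × 7% = 1.05%.
Total: 19.25% + 19% + 2.8% + 1.05% = 42.1%.
Rounded: 42.10%.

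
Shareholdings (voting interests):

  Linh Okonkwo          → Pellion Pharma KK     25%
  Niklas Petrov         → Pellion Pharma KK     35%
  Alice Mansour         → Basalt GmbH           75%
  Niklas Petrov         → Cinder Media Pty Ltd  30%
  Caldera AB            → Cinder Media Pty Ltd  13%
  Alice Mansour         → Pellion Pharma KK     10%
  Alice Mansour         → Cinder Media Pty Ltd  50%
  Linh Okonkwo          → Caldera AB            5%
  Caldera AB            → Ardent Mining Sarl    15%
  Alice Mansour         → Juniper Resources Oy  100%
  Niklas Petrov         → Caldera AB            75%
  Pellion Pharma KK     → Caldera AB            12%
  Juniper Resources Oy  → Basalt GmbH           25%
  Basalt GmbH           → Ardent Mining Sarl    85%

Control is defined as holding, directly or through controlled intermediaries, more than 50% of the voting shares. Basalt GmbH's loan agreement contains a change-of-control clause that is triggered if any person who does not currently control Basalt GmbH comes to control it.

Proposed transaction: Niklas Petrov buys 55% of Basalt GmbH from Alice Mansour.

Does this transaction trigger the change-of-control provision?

Yes

The purchase adds only to Niklas's holdings (Alice's stake shrinks), so Niklas is the only person who could newly come to control Basalt.
Niklas holds 75% of Caldera, so Niklas controls Caldera.
Neither Niklas nor any entity Niklas controls holds any voting interest in Basalt.
So before the transaction, Niklas does not control Basalt.
After the purchase, Niklas holds 55% of Basalt directly, and Alice's stake falls to 20%.
Niklas holds 55% of Basalt, so Niklas controls Basalt.
Niklas did not control Basalt before and does after, so the clause is triggered.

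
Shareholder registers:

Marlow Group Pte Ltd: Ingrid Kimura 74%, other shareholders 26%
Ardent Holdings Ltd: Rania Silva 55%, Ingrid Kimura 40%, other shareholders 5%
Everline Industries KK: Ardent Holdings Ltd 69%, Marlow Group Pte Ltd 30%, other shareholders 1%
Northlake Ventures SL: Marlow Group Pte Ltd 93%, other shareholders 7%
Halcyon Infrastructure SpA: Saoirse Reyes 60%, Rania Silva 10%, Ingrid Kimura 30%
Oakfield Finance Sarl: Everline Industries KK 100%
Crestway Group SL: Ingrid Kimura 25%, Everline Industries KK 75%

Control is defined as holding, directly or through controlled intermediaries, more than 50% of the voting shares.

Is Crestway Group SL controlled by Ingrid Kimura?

No

Ingrid holds 74% of Marlow, so Ingrid controls Marlow.
Marlow holds 93% of Northlake, so Ingrid controls Northlake.
In Crestway, Ingrid's side holds only 25%, not > 50%.
So Ingrid does not control Crestway.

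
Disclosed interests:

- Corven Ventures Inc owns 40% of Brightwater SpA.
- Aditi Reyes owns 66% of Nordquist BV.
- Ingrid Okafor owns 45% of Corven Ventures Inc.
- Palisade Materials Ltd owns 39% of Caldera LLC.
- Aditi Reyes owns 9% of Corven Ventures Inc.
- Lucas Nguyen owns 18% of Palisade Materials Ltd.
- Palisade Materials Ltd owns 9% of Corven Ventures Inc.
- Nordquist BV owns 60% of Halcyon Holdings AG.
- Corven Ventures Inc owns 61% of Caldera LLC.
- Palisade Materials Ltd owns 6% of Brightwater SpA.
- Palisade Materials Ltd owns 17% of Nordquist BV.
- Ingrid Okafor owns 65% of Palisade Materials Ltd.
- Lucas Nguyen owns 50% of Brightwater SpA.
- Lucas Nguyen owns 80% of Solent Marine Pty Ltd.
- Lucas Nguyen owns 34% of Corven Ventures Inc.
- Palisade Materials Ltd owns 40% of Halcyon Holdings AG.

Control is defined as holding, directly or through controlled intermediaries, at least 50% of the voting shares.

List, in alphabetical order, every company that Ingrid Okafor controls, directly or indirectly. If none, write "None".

Caldera LLC, Corven Ventures Inc, Palisade Materials Ltd

Ingrid holds 65% of Palisade, so Ingrid controls Palisade.
Palisade and Ingrid together hold 9% + 45% = 54% of Corven, so Ingrid controls Corven.
Corven and Palisade together hold 61% + 39% = 100% of Caldera, so Ingrid controls Caldera.
No other company's threshold is met.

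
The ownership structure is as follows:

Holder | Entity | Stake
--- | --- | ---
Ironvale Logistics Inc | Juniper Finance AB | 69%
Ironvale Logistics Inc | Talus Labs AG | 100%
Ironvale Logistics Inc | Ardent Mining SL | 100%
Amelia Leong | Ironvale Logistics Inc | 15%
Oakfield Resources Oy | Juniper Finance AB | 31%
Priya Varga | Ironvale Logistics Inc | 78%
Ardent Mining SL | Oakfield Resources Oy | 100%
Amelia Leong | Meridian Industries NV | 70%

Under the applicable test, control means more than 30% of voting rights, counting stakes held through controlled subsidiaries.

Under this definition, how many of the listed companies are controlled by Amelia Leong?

1

Amelia holds 70% of Meridian, so Amelia controls Meridian.
No other company's threshold is met.
Amelia controls 1 company.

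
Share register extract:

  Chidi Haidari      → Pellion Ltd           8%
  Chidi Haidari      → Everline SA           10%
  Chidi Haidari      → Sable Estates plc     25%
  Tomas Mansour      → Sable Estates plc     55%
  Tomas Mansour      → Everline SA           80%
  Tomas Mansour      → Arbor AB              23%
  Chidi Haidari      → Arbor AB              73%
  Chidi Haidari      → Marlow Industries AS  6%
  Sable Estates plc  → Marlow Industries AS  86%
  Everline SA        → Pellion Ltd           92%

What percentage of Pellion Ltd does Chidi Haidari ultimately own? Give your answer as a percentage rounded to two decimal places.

Chidi reaches Pellion along 2 paths.
Via Everline: 10% × 92% = 9.2%.
Direct stake: 8% = 8%.
Total: 9.2% + 8% = 17.2%.
Rounded: 17.20%.

17.20%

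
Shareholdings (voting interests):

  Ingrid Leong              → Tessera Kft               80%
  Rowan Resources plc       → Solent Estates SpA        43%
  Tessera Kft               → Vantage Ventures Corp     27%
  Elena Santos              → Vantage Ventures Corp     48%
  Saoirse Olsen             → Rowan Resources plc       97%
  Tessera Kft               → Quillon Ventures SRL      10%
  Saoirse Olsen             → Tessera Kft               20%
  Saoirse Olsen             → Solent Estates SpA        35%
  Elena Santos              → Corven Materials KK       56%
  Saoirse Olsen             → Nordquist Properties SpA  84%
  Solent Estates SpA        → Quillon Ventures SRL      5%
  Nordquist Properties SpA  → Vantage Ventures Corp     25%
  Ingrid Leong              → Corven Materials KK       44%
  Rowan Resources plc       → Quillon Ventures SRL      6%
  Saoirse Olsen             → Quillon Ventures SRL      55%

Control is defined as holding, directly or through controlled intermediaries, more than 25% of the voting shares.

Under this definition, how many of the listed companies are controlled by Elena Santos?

Elena holds 56% of Corven, so Elena controls Corven.
Elena holds 48% of Vantage, so Elena controls Vantage.
No other company's threshold is met.
Elena controls 2 companies.

2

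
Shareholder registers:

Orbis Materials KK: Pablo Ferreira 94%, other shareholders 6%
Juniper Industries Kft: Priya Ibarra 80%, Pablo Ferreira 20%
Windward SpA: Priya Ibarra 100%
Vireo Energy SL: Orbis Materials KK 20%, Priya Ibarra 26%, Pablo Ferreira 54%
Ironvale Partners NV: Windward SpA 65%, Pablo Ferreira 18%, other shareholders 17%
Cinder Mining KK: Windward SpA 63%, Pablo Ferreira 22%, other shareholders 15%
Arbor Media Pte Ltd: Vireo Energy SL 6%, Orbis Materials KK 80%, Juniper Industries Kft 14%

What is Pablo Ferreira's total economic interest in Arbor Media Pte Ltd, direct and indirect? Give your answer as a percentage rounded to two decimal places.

82.37%

Pablo reaches Arbor along 4 paths.
Via Orbis → Vireo: 94% × 20% × 6% = 1.128%.
Via Vireo: 54% × 6% = 3.24%.
Via Orbis: 94% × 80% = 75.2%.
Via Juniper: 20% × 14% = 2.8%.
Total: 1.128% + 3.24% + 75.2% + 2.8% = 82.368%.
Rounded: 82.37%.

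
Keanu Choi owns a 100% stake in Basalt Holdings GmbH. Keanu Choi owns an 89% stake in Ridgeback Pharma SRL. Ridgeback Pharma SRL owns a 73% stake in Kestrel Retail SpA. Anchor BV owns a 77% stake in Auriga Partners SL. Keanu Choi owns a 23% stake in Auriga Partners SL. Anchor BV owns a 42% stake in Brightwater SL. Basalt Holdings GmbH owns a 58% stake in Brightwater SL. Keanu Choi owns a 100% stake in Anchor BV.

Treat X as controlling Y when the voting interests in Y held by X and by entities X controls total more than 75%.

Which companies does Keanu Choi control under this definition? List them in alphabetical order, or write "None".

Keanu holds 100% of Anchor, so Keanu controls Anchor.
Keanu holds 89% of Ridgeback, so Keanu controls Ridgeback.
Keanu holds 100% of Basalt, so Keanu controls Basalt.
Anchor and Basalt together hold 42% + 58% = 100% of Brightwater, so Keanu controls Brightwater.
Anchor and Keanu together hold 77% + 23% = 100% of Auriga, so Keanu controls Auriga.
No other company's threshold is met.

Anchor BV, Auriga Partners SL, Basalt Holdings GmbH, Brightwater SL, Ridgeback Pharma SRL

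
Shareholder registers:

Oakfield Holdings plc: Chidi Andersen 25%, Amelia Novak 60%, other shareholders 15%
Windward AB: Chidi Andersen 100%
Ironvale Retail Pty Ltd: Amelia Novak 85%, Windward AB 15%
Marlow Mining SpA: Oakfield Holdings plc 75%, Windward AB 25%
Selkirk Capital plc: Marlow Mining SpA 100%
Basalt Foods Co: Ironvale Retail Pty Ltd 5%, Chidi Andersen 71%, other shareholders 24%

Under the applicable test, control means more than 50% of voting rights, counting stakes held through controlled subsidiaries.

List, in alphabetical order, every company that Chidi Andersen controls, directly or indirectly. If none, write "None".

Chidi holds 100% of Windward, so Chidi controls Windward.
Chidi holds 71% of Basalt, so Chidi controls Basalt.
No other company's threshold is met.

Basalt Foods Co, Windward AB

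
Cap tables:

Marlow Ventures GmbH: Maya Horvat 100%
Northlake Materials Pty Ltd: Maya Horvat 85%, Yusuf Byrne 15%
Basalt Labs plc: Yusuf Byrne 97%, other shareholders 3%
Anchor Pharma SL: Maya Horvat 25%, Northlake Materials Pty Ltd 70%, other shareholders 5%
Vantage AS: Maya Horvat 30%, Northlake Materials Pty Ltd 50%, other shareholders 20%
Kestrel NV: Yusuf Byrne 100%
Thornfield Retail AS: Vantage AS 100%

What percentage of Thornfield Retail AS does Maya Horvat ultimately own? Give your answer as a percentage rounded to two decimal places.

Maya reaches Thornfield along 2 paths.
Via Vantage: 30% × 100% = 30%.
Via Northlake → Vantage: 85% × 50% × 100% = 42.5%.
Total: 30% + 42.5% = 72.5%.
Rounded: 72.50%.

72.50%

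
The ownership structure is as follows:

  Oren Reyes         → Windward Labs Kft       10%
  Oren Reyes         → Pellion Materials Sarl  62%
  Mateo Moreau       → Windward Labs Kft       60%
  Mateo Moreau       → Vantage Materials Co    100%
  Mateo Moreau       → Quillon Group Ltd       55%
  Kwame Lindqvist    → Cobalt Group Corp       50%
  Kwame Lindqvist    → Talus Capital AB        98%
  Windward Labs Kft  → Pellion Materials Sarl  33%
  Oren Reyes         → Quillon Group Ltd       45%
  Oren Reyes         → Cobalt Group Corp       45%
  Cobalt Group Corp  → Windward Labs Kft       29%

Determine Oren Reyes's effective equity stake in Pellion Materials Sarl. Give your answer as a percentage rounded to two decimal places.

69.61%

Oren reaches Pellion along 3 paths.
Direct stake: 62% = 62%.
Via Cobalt → Windward: 45% × 29% × 33% = 4.3065%.
Via Windward: 10% × 33% = 3.3%.
Total: 62% + 4.3065% + 3.3% = 69.6065%.
Rounded: 69.61%.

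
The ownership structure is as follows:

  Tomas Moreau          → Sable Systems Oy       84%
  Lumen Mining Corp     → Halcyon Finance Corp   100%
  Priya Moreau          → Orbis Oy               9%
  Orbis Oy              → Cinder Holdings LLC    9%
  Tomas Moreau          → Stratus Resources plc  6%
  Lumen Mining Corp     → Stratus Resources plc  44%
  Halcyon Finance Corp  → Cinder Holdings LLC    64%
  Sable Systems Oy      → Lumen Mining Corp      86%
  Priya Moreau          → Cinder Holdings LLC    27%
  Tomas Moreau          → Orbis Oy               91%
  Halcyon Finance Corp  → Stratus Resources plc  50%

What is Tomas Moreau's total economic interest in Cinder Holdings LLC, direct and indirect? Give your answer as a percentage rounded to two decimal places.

Tomas reaches Cinder along 2 paths.
Via Sable → Lumen → Halcyon: 84% × 86% × 100% × 64% = 46.2336%.
Via Orbis: 91% × 9% = 8.19%.
Total: 46.2336% + 8.19% = 54.4236%.
Rounded: 54.42%.

54.42%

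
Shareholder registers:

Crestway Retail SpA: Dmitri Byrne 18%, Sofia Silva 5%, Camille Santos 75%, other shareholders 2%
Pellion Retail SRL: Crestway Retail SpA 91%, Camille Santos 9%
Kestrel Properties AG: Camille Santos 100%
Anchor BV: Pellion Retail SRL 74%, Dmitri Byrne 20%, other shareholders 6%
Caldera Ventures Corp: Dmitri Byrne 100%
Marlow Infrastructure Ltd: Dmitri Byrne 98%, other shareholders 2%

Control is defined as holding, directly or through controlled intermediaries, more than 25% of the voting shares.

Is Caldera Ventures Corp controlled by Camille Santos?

Camille holds 75% of Crestway, so Camille controls Crestway.
Crestway and Camille together hold 91% + 9% = 100% of Pellion, so Camille controls Pellion.
Camille holds 100% of Kestrel, so Camille controls Kestrel.
Pellion holds 74% of Anchor, so Camille controls Anchor.
Neither Camille nor any entity Camille controls holds any voting interest in Caldera.
So Camille does not control Caldera.

No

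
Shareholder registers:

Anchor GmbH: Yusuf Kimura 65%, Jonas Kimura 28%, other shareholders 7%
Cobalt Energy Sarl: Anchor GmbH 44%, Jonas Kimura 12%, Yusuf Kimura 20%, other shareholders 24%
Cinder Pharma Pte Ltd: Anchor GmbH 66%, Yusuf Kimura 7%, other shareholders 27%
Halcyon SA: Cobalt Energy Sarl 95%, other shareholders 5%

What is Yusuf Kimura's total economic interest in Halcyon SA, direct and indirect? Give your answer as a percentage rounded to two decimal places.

46.17%

Yusuf reaches Halcyon along 2 paths.
Via Anchor → Cobalt: 65% × 44% × 95% = 27.17%.
Via Cobalt: 20% × 95% = 19%.
Total: 27.17% + 19% = 46.17%.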